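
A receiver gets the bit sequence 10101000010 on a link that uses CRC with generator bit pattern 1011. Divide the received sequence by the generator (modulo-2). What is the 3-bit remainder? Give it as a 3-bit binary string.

110

Modulo-2 division of 10101000010 by 1011:
  pos 0: 1010 XOR 1011 = 0001
  pos 3: 1100 XOR 1011 = 0111
  pos 4: 1110 XOR 1011 = 0101
  pos 5: 1010 XOR 1011 = 0001
Remainder = 110 (nonzero — an error is detected).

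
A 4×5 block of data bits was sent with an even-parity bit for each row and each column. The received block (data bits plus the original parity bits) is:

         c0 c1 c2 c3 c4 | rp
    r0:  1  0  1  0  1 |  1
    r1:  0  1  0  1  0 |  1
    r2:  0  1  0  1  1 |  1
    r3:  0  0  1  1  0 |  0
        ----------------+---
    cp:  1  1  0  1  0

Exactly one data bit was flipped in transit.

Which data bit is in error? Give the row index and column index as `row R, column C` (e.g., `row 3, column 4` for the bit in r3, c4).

row 1, column 1

Recompute each row's even parity and compare to rp:
  r0: data parity 1, sent rp 1 → ok
  r1: data parity 0, sent rp 1 → mismatch
  r2: data parity 1, sent rp 1 → ok
  r3: data parity 0, sent rp 0 → ok
Recompute each column's even parity and compare to cp:
  c0: data parity 1, sent cp 1 → ok
  c1: data parity 0, sent cp 1 → mismatch
  c2: data parity 0, sent cp 0 → ok
  c3: data parity 1, sent cp 1 → ok
  c4: data parity 0, sent cp 0 → ok
Exactly one row (r1) and one column (c1) fail → the flipped bit is at their intersection.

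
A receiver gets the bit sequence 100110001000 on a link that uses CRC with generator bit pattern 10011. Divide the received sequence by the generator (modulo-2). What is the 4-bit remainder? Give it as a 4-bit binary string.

Modulo-2 division of 100110001000 by 10011:
  pos 0: 10011 XOR 10011 = 00000
Remainder = 1000 (nonzero — an error is detected).

1000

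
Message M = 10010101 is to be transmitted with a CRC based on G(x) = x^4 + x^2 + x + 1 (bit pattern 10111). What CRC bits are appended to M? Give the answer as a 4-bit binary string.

Append 4 zeros: 100101010000. Divide by 10111 (XOR where the leading bit is 1):
  pos 0: 10010 XOR 10111 = 00101
  pos 2: 10110 XOR 10111 = 00001
  pos 6: 11000 XOR 10111 = 01111
  pos 7: 11110 XOR 10111 = 01001
Remainder (last 4 bits) = 1001. This is the CRC / FCS.

1001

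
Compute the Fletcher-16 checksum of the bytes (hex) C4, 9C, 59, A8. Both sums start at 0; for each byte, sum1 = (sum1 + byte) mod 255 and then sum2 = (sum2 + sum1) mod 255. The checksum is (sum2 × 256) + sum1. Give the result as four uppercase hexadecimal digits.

Running sums (mod 255):
  after byte 0 (C4): sum1=196, sum2=196
  after byte 1 (9C): sum1=97, sum2=38
  after byte 2 (59): sum1=186, sum2=224
  after byte 3 (A8): sum1=99, sum2=68
Checksum = sum2·256 + sum1 = 68·256 + 99 = 17507 = 0x4463.

4463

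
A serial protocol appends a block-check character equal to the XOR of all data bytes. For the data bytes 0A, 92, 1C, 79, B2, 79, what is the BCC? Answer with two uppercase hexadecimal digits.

XOR the bytes together:
  start with 0x0A
  0x0A ⊕ 0x92 = 0x98
  0x98 ⊕ 0x1C = 0x84
  0x84 ⊕ 0x79 = 0xFD
  0xFD ⊕ 0xB2 = 0x4F
  0x4F ⊕ 0x79 = 0x36

36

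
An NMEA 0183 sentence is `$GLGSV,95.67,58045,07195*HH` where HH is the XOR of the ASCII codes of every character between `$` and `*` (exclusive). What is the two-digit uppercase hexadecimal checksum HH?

XOR the ASCII codes of the payload characters:
  'G' = 0x47 → acc = 0x47
  'L' = 0x4C → acc = 0x0B
  'G' = 0x47 → acc = 0x4C
  'S' = 0x53 → acc = 0x1F
  'V' = 0x56 → acc = 0x49
  ',' = 0x2C → acc = 0x65
  '9' = 0x39 → acc = 0x5C
  '5' = 0x35 → acc = 0x69
  '.' = 0x2E → acc = 0x47
  '6' = 0x36 → acc = 0x71
  '7' = 0x37 → acc = 0x46
  ',' = 0x2C → acc = 0x6A
  '5' = 0x35 → acc = 0x5F
  '8' = 0x38 → acc = 0x67
  '0' = 0x30 → acc = 0x57
  '4' = 0x34 → acc = 0x63
  '5' = 0x35 → acc = 0x56
  ',' = 0x2C → acc = 0x7A
  '0' = 0x30 → acc = 0x4A
  '7' = 0x37 → acc = 0x7D
  '1' = 0x31 → acc = 0x4C
  '9' = 0x39 → acc = 0x75
  '5' = 0x35 → acc = 0x40
Checksum = 0x40.

40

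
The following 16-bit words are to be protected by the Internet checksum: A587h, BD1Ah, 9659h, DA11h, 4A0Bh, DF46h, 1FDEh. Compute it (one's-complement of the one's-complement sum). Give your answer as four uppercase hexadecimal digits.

E3C1

One's-complement addition (fold any carry out of bit 15 back into bit 0):
  0xA587 + 0xBD1A = 0x162A1 → wrap carry → 0x62A2
  0x62A2 + 0x9659 = 0x0F8FB
  0xF8FB + 0xDA11 = 0x1D30C → wrap carry → 0xD30D
  0xD30D + 0x4A0B = 0x11D18 → wrap carry → 0x1D19
  0x1D19 + 0xDF46 = 0x0FC5F
  0xFC5F + 0x1FDE = 0x11C3D → wrap carry → 0x1C3E
One's-complement sum = 0x1C3E.
Checksum = ~0x1C3E & 0xFFFF = 0xE3C1.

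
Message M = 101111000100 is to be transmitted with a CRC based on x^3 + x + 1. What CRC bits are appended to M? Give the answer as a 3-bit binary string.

000

Append 3 zeros: 101111000100000. Divide by 1011 (XOR where the leading bit is 1):
  pos 0: 1011 XOR 1011 = 0000
  pos 4: 1100 XOR 1011 = 0111
  pos 5: 1110 XOR 1011 = 0101
  pos 6: 1011 XOR 1011 = 0000
Remainder (last 3 bits) = 000. This is the CRC / FCS.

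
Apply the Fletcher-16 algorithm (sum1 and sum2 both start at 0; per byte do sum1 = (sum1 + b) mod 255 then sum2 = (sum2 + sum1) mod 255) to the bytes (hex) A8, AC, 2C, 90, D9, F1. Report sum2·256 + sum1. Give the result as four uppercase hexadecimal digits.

Running sums (mod 255):
  after byte 0 (A8): sum1=168, sum2=168
  after byte 1 (AC): sum1=85, sum2=253
  after byte 2 (2C): sum1=129, sum2=127
  after byte 3 (90): sum1=18, sum2=145
  after byte 4 (D9): sum1=235, sum2=125
  after byte 5 (F1): sum1=221, sum2=91
Checksum = sum2·256 + sum1 = 91·256 + 221 = 23517 = 0x5BDD.

5BDD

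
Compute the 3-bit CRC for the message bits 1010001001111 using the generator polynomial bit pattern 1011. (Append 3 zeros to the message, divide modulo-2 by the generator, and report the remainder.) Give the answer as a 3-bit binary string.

100

Append 3 zeros: 1010001001111000. Divide by 1011 (XOR where the leading bit is 1):
  pos 0: 1010 XOR 1011 = 0001
  pos 3: 1001 XOR 1011 = 0010
  pos 5: 1000 XOR 1011 = 0011
  pos 7: 1111 XOR 1011 = 0100
  pos 8: 1001 XOR 1011 = 0010
  pos 10: 1010 XOR 1011 = 0001
Remainder (last 3 bits) = 100. This is the CRC / FCS.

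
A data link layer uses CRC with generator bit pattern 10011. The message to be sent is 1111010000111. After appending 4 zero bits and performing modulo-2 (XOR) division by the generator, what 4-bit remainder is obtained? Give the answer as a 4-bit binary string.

0000

Append 4 zeros: 11110100001110000. Divide by 10011 (XOR where the leading bit is 1):
  pos 0: 11110 XOR 10011 = 01101
  pos 1: 11011 XOR 10011 = 01000
  pos 2: 10000 XOR 10011 = 00011
  pos 5: 11000 XOR 10011 = 01011
  pos 6: 10111 XOR 10011 = 00100
  pos 8: 10011 XOR 10011 = 00000
Remainder (last 4 bits) = 0000. This is the CRC / FCS.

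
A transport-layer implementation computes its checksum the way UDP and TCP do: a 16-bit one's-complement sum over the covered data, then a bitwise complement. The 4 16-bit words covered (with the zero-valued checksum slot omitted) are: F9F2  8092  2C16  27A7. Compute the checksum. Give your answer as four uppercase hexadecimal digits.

31BD

One's-complement addition (fold any carry out of bit 15 back into bit 0):
  0xF9F2 + 0x8092 = 0x17A84 → wrap carry → 0x7A85
  0x7A85 + 0x2C16 = 0x0A69B
  0xA69B + 0x27A7 = 0x0CE42
One's-complement sum = 0xCE42.
Checksum = ~0xCE42 & 0xFFFF = 0x31BD.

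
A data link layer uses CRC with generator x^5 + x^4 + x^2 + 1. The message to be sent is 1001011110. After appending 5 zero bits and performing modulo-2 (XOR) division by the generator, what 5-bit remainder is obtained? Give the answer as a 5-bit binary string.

Append 5 zeros: 100101111000000. Divide by 110101 (XOR where the leading bit is 1):
  pos 0: 100101 XOR 110101 = 010000
  pos 1: 100001 XOR 110101 = 010100
  pos 2: 101001 XOR 110101 = 011100
  pos 3: 111001 XOR 110101 = 001100
  pos 5: 110000 XOR 110101 = 000101
  pos 8: 101000 XOR 110101 = 011101
  pos 9: 111010 XOR 110101 = 001111
Remainder (last 5 bits) = 01111. This is the CRC / FCS.

01111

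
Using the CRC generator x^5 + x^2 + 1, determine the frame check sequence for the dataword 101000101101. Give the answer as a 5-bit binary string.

01011

Append 5 zeros: 10100010110100000. Divide by 100101 (XOR where the leading bit is 1):
  pos 0: 101000 XOR 100101 = 001101
  pos 2: 110110 XOR 100101 = 010011
  pos 3: 100111 XOR 100101 = 000010
  pos 7: 101010 XOR 100101 = 001111
  pos 9: 111100 XOR 100101 = 011001
  pos 10: 110010 XOR 100101 = 010111
  pos 11: 101110 XOR 100101 = 001011
Remainder (last 5 bits) = 01011. This is the CRC / FCS.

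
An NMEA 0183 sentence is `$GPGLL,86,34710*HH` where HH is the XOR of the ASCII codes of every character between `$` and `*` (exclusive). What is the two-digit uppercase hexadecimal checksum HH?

XOR the ASCII codes of the payload characters:
  'G' = 0x47 → acc = 0x47
  'P' = 0x50 → acc = 0x17
  'G' = 0x47 → acc = 0x50
  'L' = 0x4C → acc = 0x1C
  'L' = 0x4C → acc = 0x50
  ',' = 0x2C → acc = 0x7C
  '8' = 0x38 → acc = 0x44
  '6' = 0x36 → acc = 0x72
  ',' = 0x2C → acc = 0x5E
  '3' = 0x33 → acc = 0x6D
  '4' = 0x34 → acc = 0x59
  '7' = 0x37 → acc = 0x6E
  '1' = 0x31 → acc = 0x5F
  '0' = 0x30 → acc = 0x6F
Checksum = 0x6F.

6F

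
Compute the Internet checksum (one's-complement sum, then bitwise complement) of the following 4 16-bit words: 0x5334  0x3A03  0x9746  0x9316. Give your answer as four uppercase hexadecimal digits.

One's-complement addition (fold any carry out of bit 15 back into bit 0):
  0x5334 + 0x3A03 = 0x08D37
  0x8D37 + 0x9746 = 0x1247D → wrap carry → 0x247E
  0x247E + 0x9316 = 0x0B794
One's-complement sum = 0xB794.
Checksum = ~0xB794 & 0xFFFF = 0x486B.

486B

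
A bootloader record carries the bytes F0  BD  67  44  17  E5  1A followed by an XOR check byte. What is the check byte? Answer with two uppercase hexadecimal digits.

XOR the bytes together:
  start with 0xF0
  0xF0 ⊕ 0xBD = 0x4D
  0x4D ⊕ 0x67 = 0x2A
  0x2A ⊕ 0x44 = 0x6E
  0x6E ⊕ 0x17 = 0x79
  0x79 ⊕ 0xE5 = 0x9C
  0x9C ⊕ 0x1A = 0x86

86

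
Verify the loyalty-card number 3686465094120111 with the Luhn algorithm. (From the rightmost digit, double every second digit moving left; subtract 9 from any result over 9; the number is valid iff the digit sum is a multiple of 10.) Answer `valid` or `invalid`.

invalid

From the right, keep odd positions and double even positions (subtract 9 from any doubled value over 9):
  doubled (positions 2,4,...): 2 0 2 9 1 8 7 6 → sum 35
  kept (positions 1,3,...): 1 1 2 4 0 6 6 6 → sum 26
Total = 61.
61 mod 10 = 1, so the number is invalid.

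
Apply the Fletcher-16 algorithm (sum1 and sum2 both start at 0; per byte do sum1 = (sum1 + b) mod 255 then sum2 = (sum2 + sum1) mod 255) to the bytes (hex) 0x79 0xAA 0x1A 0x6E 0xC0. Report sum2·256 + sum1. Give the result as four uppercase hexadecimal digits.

Running sums (mod 255):
  after byte 0 (0x79): sum1=121, sum2=121
  after byte 1 (0xAA): sum1=36, sum2=157
  after byte 2 (0x1A): sum1=62, sum2=219
  after byte 3 (0x6E): sum1=172, sum2=136
  after byte 4 (0xC0): sum1=109, sum2=245
Checksum = sum2·256 + sum1 = 245·256 + 109 = 62829 = 0xF56D.

F56D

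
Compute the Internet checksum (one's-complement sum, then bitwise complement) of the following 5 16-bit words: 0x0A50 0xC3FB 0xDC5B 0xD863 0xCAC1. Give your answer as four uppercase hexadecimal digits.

B232

One's-complement addition (fold any carry out of bit 15 back into bit 0):
  0x0A50 + 0xC3FB = 0x0CE4B
  0xCE4B + 0xDC5B = 0x1AAA6 → wrap carry → 0xAAA7
  0xAAA7 + 0xD863 = 0x1830A → wrap carry → 0x830B
  0x830B + 0xCAC1 = 0x14DCC → wrap carry → 0x4DCD
One's-complement sum = 0x4DCD.
Checksum = ~0x4DCD & 0xFFFF = 0xB232.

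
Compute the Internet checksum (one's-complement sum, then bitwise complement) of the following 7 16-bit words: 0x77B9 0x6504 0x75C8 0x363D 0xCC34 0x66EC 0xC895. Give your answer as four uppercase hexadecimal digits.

7B85

One's-complement addition (fold any carry out of bit 15 back into bit 0):
  0x77B9 + 0x6504 = 0x0DCBD
  0xDCBD + 0x75C8 = 0x15285 → wrap carry → 0x5286
  0x5286 + 0x363D = 0x088C3
  0x88C3 + 0xCC34 = 0x154F7 → wrap carry → 0x54F8
  0x54F8 + 0x66EC = 0x0BBE4
  0xBBE4 + 0xC895 = 0x18479 → wrap carry → 0x847A
One's-complement sum = 0x847A.
Checksum = ~0x847A & 0xFFFF = 0x7B85.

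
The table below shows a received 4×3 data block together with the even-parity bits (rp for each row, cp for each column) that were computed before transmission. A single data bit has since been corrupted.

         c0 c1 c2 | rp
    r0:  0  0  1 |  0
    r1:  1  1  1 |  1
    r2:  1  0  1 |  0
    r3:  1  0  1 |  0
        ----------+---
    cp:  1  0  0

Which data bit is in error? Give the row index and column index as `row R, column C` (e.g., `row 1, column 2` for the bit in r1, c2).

Recompute each row's even parity and compare to rp:
  r0: data parity 1, sent rp 0 → mismatch
  r1: data parity 1, sent rp 1 → ok
  r2: data parity 0, sent rp 0 → ok
  r3: data parity 0, sent rp 0 → ok
Recompute each column's even parity and compare to cp:
  c0: data parity 1, sent cp 1 → ok
  c1: data parity 1, sent cp 0 → mismatch
  c2: data parity 0, sent cp 0 → ok
Exactly one row (r0) and one column (c1) fail → the flipped bit is at their intersection.

row 0, column 1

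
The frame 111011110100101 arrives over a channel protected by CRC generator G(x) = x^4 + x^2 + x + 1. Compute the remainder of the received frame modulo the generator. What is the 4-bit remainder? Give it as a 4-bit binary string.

0000

Modulo-2 division of 111011110100101 by 10111:
  pos 0: 11101 XOR 10111 = 01010
  pos 1: 10101 XOR 10111 = 00010
  pos 4: 10110 XOR 10111 = 00001
  pos 8: 11001 XOR 10111 = 01110
  pos 9: 11100 XOR 10111 = 01011
  pos 10: 10111 XOR 10111 = 00000
Remainder = 0000 (zero — the frame passes the CRC check).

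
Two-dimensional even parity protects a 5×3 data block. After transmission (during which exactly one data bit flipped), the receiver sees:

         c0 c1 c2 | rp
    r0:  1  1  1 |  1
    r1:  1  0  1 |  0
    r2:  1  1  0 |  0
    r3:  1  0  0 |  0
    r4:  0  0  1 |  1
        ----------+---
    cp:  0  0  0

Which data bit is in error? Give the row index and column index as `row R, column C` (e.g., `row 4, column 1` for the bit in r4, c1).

Recompute each row's even parity and compare to rp:
  r0: data parity 1, sent rp 1 → ok
  r1: data parity 0, sent rp 0 → ok
  r2: data parity 0, sent rp 0 → ok
  r3: data parity 1, sent rp 0 → mismatch
  r4: data parity 1, sent rp 1 → ok
Recompute each column's even parity and compare to cp:
  c0: data parity 0, sent cp 0 → ok
  c1: data parity 0, sent cp 0 → ok
  c2: data parity 1, sent cp 0 → mismatch
Exactly one row (r3) and one column (c2) fail → the flipped bit is at their intersection.

row 3, column 2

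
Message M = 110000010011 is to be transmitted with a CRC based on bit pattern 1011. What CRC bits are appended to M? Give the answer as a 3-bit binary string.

Append 3 zeros: 110000010011000. Divide by 1011 (XOR where the leading bit is 1):
  pos 0: 1100 XOR 1011 = 0111
  pos 1: 1110 XOR 1011 = 0101
  pos 2: 1010 XOR 1011 = 0001
  pos 5: 1010 XOR 1011 = 0001
  pos 8: 1011 XOR 1011 = 0000
Remainder (last 3 bits) = 000. This is the CRC / FCS.

000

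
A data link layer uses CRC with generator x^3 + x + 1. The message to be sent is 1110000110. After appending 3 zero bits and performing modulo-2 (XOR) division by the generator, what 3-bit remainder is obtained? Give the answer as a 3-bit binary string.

011

Append 3 zeros: 1110000110000. Divide by 1011 (XOR where the leading bit is 1):
  pos 0: 1110 XOR 1011 = 0101
  pos 1: 1010 XOR 1011 = 0001
  pos 4: 1001 XOR 1011 = 0010
  pos 6: 1010 XOR 1011 = 0001
  pos 9: 1000 XOR 1011 = 0011
Remainder (last 3 bits) = 011. This is the CRC / FCS.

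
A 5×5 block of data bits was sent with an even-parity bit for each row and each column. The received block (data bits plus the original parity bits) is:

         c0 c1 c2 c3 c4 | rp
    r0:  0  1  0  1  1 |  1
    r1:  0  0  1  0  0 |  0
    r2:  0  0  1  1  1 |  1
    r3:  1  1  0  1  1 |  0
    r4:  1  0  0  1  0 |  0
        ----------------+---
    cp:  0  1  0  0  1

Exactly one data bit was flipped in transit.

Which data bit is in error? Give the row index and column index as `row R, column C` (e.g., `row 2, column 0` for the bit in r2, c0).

row 1, column 1

Recompute each row's even parity and compare to rp:
  r0: data parity 1, sent rp 1 → ok
  r1: data parity 1, sent rp 0 → mismatch
  r2: data parity 1, sent rp 1 → ok
  r3: data parity 0, sent rp 0 → ok
  r4: data parity 0, sent rp 0 → ok
Recompute each column's even parity and compare to cp:
  c0: data parity 0, sent cp 0 → ok
  c1: data parity 0, sent cp 1 → mismatch
  c2: data parity 0, sent cp 0 → ok
  c3: data parity 0, sent cp 0 → ok
  c4: data parity 1, sent cp 1 → ok
Exactly one row (r1) and one column (c1) fail → the flipped bit is at their intersection.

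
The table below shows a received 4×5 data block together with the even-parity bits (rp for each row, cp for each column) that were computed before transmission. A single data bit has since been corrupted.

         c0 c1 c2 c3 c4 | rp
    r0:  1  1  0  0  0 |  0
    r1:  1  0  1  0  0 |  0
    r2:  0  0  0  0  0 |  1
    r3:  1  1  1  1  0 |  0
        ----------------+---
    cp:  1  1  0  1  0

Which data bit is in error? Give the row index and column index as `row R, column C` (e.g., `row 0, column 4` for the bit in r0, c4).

Recompute each row's even parity and compare to rp:
  r0: data parity 0, sent rp 0 → ok
  r1: data parity 0, sent rp 0 → ok
  r2: data parity 0, sent rp 1 → mismatch
  r3: data parity 0, sent rp 0 → ok
Recompute each column's even parity and compare to cp:
  c0: data parity 1, sent cp 1 → ok
  c1: data parity 0, sent cp 1 → mismatch
  c2: data parity 0, sent cp 0 → ok
  c3: data parity 1, sent cp 1 → ok
  c4: data parity 0, sent cp 0 → ok
Exactly one row (r2) and one column (c1) fail → the flipped bit is at their intersection.

row 2, column 1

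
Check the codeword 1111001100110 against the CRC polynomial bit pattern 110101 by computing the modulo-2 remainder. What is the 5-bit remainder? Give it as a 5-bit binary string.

00000

Modulo-2 division of 1111001100110 by 110101:
  pos 0: 111100 XOR 110101 = 001001
  pos 2: 100111 XOR 110101 = 010010
  pos 3: 100100 XOR 110101 = 010001
  pos 4: 100010 XOR 110101 = 010111
  pos 5: 101111 XOR 110101 = 011010
  pos 6: 110101 XOR 110101 = 000000
Remainder = 00000 (zero — the frame passes the CRC check).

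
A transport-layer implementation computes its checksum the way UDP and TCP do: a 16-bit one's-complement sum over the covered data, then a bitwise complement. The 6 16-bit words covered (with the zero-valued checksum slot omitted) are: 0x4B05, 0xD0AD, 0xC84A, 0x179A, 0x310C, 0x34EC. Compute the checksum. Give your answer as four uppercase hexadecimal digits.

9E6F

One's-complement addition (fold any carry out of bit 15 back into bit 0):
  0x4B05 + 0xD0AD = 0x11BB2 → wrap carry → 0x1BB3
  0x1BB3 + 0xC84A = 0x0E3FD
  0xE3FD + 0x179A = 0x0FB97
  0xFB97 + 0x310C = 0x12CA3 → wrap carry → 0x2CA4
  0x2CA4 + 0x34EC = 0x06190
One's-complement sum = 0x6190.
Checksum = ~0x6190 & 0xFFFF = 0x9E6F.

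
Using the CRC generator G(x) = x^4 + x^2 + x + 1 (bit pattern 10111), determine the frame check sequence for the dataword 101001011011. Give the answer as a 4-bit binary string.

Append 4 zeros: 1010010110110000. Divide by 10111 (XOR where the leading bit is 1):
  pos 0: 10100 XOR 10111 = 00011
  pos 3: 11101 XOR 10111 = 01010
  pos 4: 10101 XOR 10111 = 00010
  pos 7: 10011 XOR 10111 = 00100
  pos 9: 10000 XOR 10111 = 00111
  pos 11: 11100 XOR 10111 = 01011
Remainder (last 4 bits) = 1011. This is the CRC / FCS.

1011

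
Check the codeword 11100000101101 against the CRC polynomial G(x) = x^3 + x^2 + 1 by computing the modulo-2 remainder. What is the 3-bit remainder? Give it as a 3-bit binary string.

001

Modulo-2 division of 11100000101101 by 1101:
  pos 0: 1110 XOR 1101 = 0011
  pos 2: 1100 XOR 1101 = 0001
  pos 5: 1001 XOR 1101 = 0100
  pos 6: 1000 XOR 1101 = 0101
  pos 7: 1011 XOR 1101 = 0110
  pos 8: 1101 XOR 1101 = 0000
Remainder = 001 (nonzero — an error is detected).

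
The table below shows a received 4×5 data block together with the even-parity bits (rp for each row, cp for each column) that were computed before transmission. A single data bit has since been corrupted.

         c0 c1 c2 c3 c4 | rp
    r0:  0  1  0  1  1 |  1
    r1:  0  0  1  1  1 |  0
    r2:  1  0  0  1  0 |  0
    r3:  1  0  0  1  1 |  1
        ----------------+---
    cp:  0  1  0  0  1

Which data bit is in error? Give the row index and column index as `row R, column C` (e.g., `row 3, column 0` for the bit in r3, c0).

Recompute each row's even parity and compare to rp:
  r0: data parity 1, sent rp 1 → ok
  r1: data parity 1, sent rp 0 → mismatch
  r2: data parity 0, sent rp 0 → ok
  r3: data parity 1, sent rp 1 → ok
Recompute each column's even parity and compare to cp:
  c0: data parity 0, sent cp 0 → ok
  c1: data parity 1, sent cp 1 → ok
  c2: data parity 1, sent cp 0 → mismatch
  c3: data parity 0, sent cp 0 → ok
  c4: data parity 1, sent cp 1 → ok
Exactly one row (r1) and one column (c2) fail → the flipped bit is at their intersection.

row 1, column 2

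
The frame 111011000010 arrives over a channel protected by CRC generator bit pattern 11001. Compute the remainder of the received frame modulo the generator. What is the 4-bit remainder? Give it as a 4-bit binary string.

Modulo-2 division of 111011000010 by 11001:
  pos 0: 11101 XOR 11001 = 00100
  pos 2: 10010 XOR 11001 = 01011
  pos 3: 10110 XOR 11001 = 01111
  pos 4: 11110 XOR 11001 = 00111
  pos 6: 11101 XOR 11001 = 00100
Remainder = 1000 (nonzero — an error is detected).

1000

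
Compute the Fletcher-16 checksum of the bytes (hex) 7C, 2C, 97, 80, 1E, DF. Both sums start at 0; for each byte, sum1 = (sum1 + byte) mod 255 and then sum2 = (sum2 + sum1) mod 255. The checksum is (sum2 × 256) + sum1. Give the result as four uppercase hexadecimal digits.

Running sums (mod 255):
  after byte 0 (7C): sum1=124, sum2=124
  after byte 1 (2C): sum1=168, sum2=37
  after byte 2 (97): sum1=64, sum2=101
  after byte 3 (80): sum1=192, sum2=38
  after byte 4 (1E): sum1=222, sum2=5
  after byte 5 (DF): sum1=190, sum2=195
Checksum = sum2·256 + sum1 = 195·256 + 190 = 50110 = 0xC3BE.

C3BE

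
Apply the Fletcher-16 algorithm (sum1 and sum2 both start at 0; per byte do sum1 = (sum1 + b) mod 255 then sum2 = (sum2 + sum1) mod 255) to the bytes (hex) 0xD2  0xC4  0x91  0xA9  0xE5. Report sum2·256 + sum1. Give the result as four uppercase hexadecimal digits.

Running sums (mod 255):
  after byte 0 (0xD2): sum1=210, sum2=210
  after byte 1 (0xC4): sum1=151, sum2=106
  after byte 2 (0x91): sum1=41, sum2=147
  after byte 3 (0xA9): sum1=210, sum2=102
  after byte 4 (0xE5): sum1=184, sum2=31
Checksum = sum2·256 + sum1 = 31·256 + 184 = 8120 = 0x1FB8.

1FB8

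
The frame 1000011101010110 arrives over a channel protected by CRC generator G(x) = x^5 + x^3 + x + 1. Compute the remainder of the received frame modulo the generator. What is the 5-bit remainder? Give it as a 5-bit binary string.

Modulo-2 division of 1000011101010110 by 101011:
  pos 0: 100001 XOR 101011 = 001010
  pos 2: 101011 XOR 101011 = 000000
  pos 9: 101011 XOR 101011 = 000000
Remainder = 00000 (zero — the frame passes the CRC check).

00000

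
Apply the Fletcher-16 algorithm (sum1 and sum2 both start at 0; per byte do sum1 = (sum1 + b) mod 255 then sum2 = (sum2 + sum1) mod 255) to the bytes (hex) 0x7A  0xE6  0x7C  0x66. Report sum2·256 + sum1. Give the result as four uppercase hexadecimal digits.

FD44

Running sums (mod 255):
  after byte 0 (0x7A): sum1=122, sum2=122
  after byte 1 (0xE6): sum1=97, sum2=219
  after byte 2 (0x7C): sum1=221, sum2=185
  after byte 3 (0x66): sum1=68, sum2=253
Checksum = sum2·256 + sum1 = 253·256 + 68 = 64836 = 0xFD44.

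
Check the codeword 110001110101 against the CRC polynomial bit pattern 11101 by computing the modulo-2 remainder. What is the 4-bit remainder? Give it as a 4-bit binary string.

0100

Modulo-2 division of 110001110101 by 11101:
  pos 0: 11000 XOR 11101 = 00101
  pos 2: 10111 XOR 11101 = 01010
  pos 3: 10101 XOR 11101 = 01000
  pos 4: 10000 XOR 11101 = 01101
  pos 5: 11011 XOR 11101 = 00110
  pos 7: 11001 XOR 11101 = 00100
Remainder = 0100 (nonzero — an error is detected).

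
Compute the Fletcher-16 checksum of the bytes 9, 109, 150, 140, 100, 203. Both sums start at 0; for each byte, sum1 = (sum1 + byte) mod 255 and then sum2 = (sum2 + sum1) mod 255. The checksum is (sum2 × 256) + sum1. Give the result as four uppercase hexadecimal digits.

Running sums (mod 255):
  after byte 0 (9): sum1=9, sum2=9
  after byte 1 (109): sum1=118, sum2=127
  after byte 2 (150): sum1=13, sum2=140
  after byte 3 (140): sum1=153, sum2=38
  after byte 4 (100): sum1=253, sum2=36
  after byte 5 (203): sum1=201, sum2=237
Checksum = sum2·256 + sum1 = 237·256 + 201 = 60873 = 0xEDC9.

EDC9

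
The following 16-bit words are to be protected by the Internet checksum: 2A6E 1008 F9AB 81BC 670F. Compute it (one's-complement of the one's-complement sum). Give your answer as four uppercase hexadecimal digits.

One's-complement addition (fold any carry out of bit 15 back into bit 0):
  0x2A6E + 0x1008 = 0x03A76
  0x3A76 + 0xF9AB = 0x13421 → wrap carry → 0x3422
  0x3422 + 0x81BC = 0x0B5DE
  0xB5DE + 0x670F = 0x11CED → wrap carry → 0x1CEE
One's-complement sum = 0x1CEE.
Checksum = ~0x1CEE & 0xFFFF = 0xE311.

E311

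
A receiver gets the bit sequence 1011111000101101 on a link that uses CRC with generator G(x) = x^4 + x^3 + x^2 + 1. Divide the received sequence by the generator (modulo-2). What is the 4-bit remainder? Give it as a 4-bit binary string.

0000

Modulo-2 division of 1011111000101101 by 11101:
  pos 0: 10111 XOR 11101 = 01010
  pos 1: 10101 XOR 11101 = 01000
  pos 2: 10001 XOR 11101 = 01100
  pos 3: 11000 XOR 11101 = 00101
  pos 5: 10100 XOR 11101 = 01001
  pos 6: 10011 XOR 11101 = 01110
  pos 7: 11100 XOR 11101 = 00001
  pos 11: 11101 XOR 11101 = 00000
Remainder = 0000 (zero — the frame passes the CRC check).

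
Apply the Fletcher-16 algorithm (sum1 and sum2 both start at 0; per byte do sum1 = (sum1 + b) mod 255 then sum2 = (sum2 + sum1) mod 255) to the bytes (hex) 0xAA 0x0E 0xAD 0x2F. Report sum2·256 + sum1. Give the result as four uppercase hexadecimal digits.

5F95

Running sums (mod 255):
  after byte 0 (0xAA): sum1=170, sum2=170
  after byte 1 (0x0E): sum1=184, sum2=99
  after byte 2 (0xAD): sum1=102, sum2=201
  after byte 3 (0x2F): sum1=149, sum2=95
Checksum = sum2·256 + sum1 = 95·256 + 149 = 24469 = 0x5F95.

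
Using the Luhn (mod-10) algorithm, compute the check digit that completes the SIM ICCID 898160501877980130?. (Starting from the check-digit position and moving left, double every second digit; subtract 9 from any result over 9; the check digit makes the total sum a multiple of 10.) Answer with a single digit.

1

Partial digits right→left: 0 3 1 0 8 9 7 7 8 1 0 5 0 6 1 8 9 8
Double every second digit counting from the check-digit position (so the 1st, 3rd, 5th, ... of the partial from the right).
  doubled (with −9 where >9): 0 2 7 5 7 0 0 2 9 → sum 32
  kept as-is: 3 0 9 7 1 5 6 8 8 → sum 47
Total = 32 + 47 = 79.
Check digit = (10 − (79 mod 10)) mod 10 = 1.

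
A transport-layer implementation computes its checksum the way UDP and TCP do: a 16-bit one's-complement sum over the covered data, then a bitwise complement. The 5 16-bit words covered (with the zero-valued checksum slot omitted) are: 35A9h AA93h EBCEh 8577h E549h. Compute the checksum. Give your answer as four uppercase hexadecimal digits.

C932

One's-complement addition (fold any carry out of bit 15 back into bit 0):
  0x35A9 + 0xAA93 = 0x0E03C
  0xE03C + 0xEBCE = 0x1CC0A → wrap carry → 0xCC0B
  0xCC0B + 0x8577 = 0x15182 → wrap carry → 0x5183
  0x5183 + 0xE549 = 0x136CC → wrap carry → 0x36CD
One's-complement sum = 0x36CD.
Checksum = ~0x36CD & 0xFFFF = 0xC932.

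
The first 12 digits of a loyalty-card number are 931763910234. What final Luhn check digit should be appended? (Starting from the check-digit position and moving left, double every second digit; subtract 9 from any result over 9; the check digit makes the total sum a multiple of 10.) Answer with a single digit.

1

Partial digits right→left: 4 3 2 0 1 9 3 6 7 1 3 9
Double every second digit counting from the check-digit position (so the 1st, 3rd, 5th, ... of the partial from the right).
  doubled (with −9 where >9): 8 4 2 6 5 6 → sum 31
  kept as-is: 3 0 9 6 1 9 → sum 28
Total = 31 + 28 = 59.
Check digit = (10 − (59 mod 10)) mod 10 = 1.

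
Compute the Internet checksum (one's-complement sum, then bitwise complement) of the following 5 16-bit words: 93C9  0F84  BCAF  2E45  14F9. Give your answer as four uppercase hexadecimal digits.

5CC4

One's-complement addition (fold any carry out of bit 15 back into bit 0):
  0x93C9 + 0x0F84 = 0x0A34D
  0xA34D + 0xBCAF = 0x15FFC → wrap carry → 0x5FFD
  0x5FFD + 0x2E45 = 0x08E42
  0x8E42 + 0x14F9 = 0x0A33B
One's-complement sum = 0xA33B.
Checksum = ~0xA33B & 0xFFFF = 0x5CC4.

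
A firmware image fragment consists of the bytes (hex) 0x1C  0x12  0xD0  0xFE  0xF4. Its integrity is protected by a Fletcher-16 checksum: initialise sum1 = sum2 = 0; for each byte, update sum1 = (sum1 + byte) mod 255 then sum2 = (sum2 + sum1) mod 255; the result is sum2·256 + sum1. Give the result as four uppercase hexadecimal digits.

3AF2

Running sums (mod 255):
  after byte 0 (0x1C): sum1=28, sum2=28
  after byte 1 (0x12): sum1=46, sum2=74
  after byte 2 (0xD0): sum1=254, sum2=73
  after byte 3 (0xFE): sum1=253, sum2=71
  after byte 4 (0xF4): sum1=242, sum2=58
Checksum = sum2·256 + sum1 = 58·256 + 242 = 15090 = 0x3AF2.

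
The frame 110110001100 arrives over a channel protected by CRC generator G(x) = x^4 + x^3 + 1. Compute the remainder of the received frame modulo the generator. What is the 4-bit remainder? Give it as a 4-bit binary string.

0010

Modulo-2 division of 110110001100 by 11001:
  pos 0: 11011 XOR 11001 = 00010
  pos 3: 10000 XOR 11001 = 01001
  pos 4: 10011 XOR 11001 = 01010
  pos 5: 10101 XOR 11001 = 01100
  pos 6: 11000 XOR 11001 = 00001
Remainder = 0010 (nonzero — an error is detected).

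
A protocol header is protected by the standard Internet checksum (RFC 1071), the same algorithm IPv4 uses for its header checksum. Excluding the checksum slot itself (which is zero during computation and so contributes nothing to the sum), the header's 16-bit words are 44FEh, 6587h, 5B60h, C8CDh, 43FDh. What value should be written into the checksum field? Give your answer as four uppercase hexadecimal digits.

One's-complement addition (fold any carry out of bit 15 back into bit 0):
  0x44FE + 0x6587 = 0x0AA85
  0xAA85 + 0x5B60 = 0x105E5 → wrap carry → 0x05E6
  0x05E6 + 0xC8CD = 0x0CEB3
  0xCEB3 + 0x43FD = 0x112B0 → wrap carry → 0x12B1
One's-complement sum = 0x12B1.
Checksum = ~0x12B1 & 0xFFFF = 0xED4E.

ED4E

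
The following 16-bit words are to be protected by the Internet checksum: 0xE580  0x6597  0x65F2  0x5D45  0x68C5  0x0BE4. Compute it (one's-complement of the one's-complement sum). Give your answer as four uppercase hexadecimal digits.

7D06

One's-complement addition (fold any carry out of bit 15 back into bit 0):
  0xE580 + 0x6597 = 0x14B17 → wrap carry → 0x4B18
  0x4B18 + 0x65F2 = 0x0B10A
  0xB10A + 0x5D45 = 0x10E4F → wrap carry → 0x0E50
  0x0E50 + 0x68C5 = 0x07715
  0x7715 + 0x0BE4 = 0x082F9
One's-complement sum = 0x82F9.
Checksum = ~0x82F9 & 0xFFFF = 0x7D06.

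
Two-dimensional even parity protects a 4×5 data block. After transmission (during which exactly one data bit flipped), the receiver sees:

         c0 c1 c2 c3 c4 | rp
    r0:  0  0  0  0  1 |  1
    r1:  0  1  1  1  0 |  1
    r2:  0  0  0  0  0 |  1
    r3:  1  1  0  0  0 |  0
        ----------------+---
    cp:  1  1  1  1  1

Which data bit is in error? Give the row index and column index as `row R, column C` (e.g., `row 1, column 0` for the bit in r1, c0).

Recompute each row's even parity and compare to rp:
  r0: data parity 1, sent rp 1 → ok
  r1: data parity 1, sent rp 1 → ok
  r2: data parity 0, sent rp 1 → mismatch
  r3: data parity 0, sent rp 0 → ok
Recompute each column's even parity and compare to cp:
  c0: data parity 1, sent cp 1 → ok
  c1: data parity 0, sent cp 1 → mismatch
  c2: data parity 1, sent cp 1 → ok
  c3: data parity 1, sent cp 1 → ok
  c4: data parity 1, sent cp 1 → ok
Exactly one row (r2) and one column (c1) fail → the flipped bit is at their intersection.

row 2, column 1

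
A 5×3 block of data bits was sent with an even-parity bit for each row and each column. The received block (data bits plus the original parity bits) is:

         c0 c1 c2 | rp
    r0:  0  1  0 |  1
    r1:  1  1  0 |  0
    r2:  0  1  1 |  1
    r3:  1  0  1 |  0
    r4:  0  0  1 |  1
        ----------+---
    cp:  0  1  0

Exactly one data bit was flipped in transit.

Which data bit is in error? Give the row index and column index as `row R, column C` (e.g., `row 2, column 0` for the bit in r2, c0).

row 2, column 2

Recompute each row's even parity and compare to rp:
  r0: data parity 1, sent rp 1 → ok
  r1: data parity 0, sent rp 0 → ok
  r2: data parity 0, sent rp 1 → mismatch
  r3: data parity 0, sent rp 0 → ok
  r4: data parity 1, sent rp 1 → ok
Recompute each column's even parity and compare to cp:
  c0: data parity 0, sent cp 0 → ok
  c1: data parity 1, sent cp 1 → ok
  c2: data parity 1, sent cp 0 → mismatch
Exactly one row (r2) and one column (c2) fail → the flipped bit is at their intersection.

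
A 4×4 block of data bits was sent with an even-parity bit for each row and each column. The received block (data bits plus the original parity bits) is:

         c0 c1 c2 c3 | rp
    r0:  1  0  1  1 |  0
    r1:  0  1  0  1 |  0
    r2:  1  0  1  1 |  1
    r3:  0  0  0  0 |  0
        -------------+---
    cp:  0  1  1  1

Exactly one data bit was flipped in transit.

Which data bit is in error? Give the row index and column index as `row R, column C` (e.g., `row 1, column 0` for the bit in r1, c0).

Recompute each row's even parity and compare to rp:
  r0: data parity 1, sent rp 0 → mismatch
  r1: data parity 0, sent rp 0 → ok
  r2: data parity 1, sent rp 1 → ok
  r3: data parity 0, sent rp 0 → ok
Recompute each column's even parity and compare to cp:
  c0: data parity 0, sent cp 0 → ok
  c1: data parity 1, sent cp 1 → ok
  c2: data parity 0, sent cp 1 → mismatch
  c3: data parity 1, sent cp 1 → ok
Exactly one row (r0) and one column (c2) fail → the flipped bit is at their intersection.

row 0, column 2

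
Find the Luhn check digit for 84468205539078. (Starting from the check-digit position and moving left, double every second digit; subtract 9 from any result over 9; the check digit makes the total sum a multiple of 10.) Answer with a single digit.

0

Partial digits right→left: 8 7 0 9 3 5 5 0 2 8 6 4 4 8
Double every second digit counting from the check-digit position (so the 1st, 3rd, 5th, ... of the partial from the right).
  doubled (with −9 where >9): 7 0 6 1 4 3 8 → sum 29
  kept as-is: 7 9 5 0 8 4 8 → sum 41
Total = 29 + 41 = 70.
Check digit = (10 − (70 mod 10)) mod 10 = 0.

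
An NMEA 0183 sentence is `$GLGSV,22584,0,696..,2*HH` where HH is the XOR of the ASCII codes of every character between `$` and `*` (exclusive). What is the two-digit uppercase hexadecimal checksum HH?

XOR the ASCII codes of the payload characters:
  'G' = 0x47 → acc = 0x47
  'L' = 0x4C → acc = 0x0B
  'G' = 0x47 → acc = 0x4C
  'S' = 0x53 → acc = 0x1F
  'V' = 0x56 → acc = 0x49
  ',' = 0x2C → acc = 0x65
  '2' = 0x32 → acc = 0x57
  '2' = 0x32 → acc = 0x65
  '5' = 0x35 → acc = 0x50
  '8' = 0x38 → acc = 0x68
  '4' = 0x34 → acc = 0x5C
  ',' = 0x2C → acc = 0x70
  '0' = 0x30 → acc = 0x40
  ',' = 0x2C → acc = 0x6C
  '6' = 0x36 → acc = 0x5A
  '9' = 0x39 → acc = 0x63
  '6' = 0x36 → acc = 0x55
  '.' = 0x2E → acc = 0x7B
  '.' = 0x2E → acc = 0x55
  ',' = 0x2C → acc = 0x79
  '2' = 0x32 → acc = 0x4B
Checksum = 0x4B.

4B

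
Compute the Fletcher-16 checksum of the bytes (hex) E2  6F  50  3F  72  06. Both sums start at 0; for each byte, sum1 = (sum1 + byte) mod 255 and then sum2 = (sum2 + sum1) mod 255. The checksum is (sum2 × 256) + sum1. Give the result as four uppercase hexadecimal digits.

685A

Running sums (mod 255):
  after byte 0 (E2): sum1=226, sum2=226
  after byte 1 (6F): sum1=82, sum2=53
  after byte 2 (50): sum1=162, sum2=215
  after byte 3 (3F): sum1=225, sum2=185
  after byte 4 (72): sum1=84, sum2=14
  after byte 5 (06): sum1=90, sum2=104
Checksum = sum2·256 + sum1 = 104·256 + 90 = 26714 = 0x685A.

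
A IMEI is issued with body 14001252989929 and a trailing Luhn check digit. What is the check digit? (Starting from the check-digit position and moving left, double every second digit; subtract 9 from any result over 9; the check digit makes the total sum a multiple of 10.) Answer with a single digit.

2

Partial digits right→left: 9 2 9 9 8 9 2 5 2 1 0 0 4 1
Double every second digit counting from the check-digit position (so the 1st, 3rd, 5th, ... of the partial from the right).
  doubled (with −9 where >9): 9 9 7 4 4 0 8 → sum 41
  kept as-is: 2 9 9 5 1 0 1 → sum 27
Total = 41 + 27 = 68.
Check digit = (10 − (68 mod 10)) mod 10 = 2.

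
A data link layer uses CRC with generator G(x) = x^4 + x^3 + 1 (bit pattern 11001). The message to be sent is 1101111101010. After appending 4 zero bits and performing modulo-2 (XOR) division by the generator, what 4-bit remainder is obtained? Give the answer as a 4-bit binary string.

1000

Append 4 zeros: 11011111010100000. Divide by 11001 (XOR where the leading bit is 1):
  pos 0: 11011 XOR 11001 = 00010
  pos 3: 10111 XOR 11001 = 01110
  pos 4: 11100 XOR 11001 = 00101
  pos 6: 10110 XOR 11001 = 01111
  pos 7: 11111 XOR 11001 = 00110
  pos 9: 11000 XOR 11001 = 00001
Remainder (last 4 bits) = 1000. This is the CRC / FCS.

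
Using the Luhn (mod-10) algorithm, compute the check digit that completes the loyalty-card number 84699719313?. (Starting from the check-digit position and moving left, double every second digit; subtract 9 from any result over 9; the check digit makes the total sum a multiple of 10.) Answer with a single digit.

7

Partial digits right→left: 3 1 3 9 1 7 9 9 6 4 8
Double every second digit counting from the check-digit position (so the 1st, 3rd, 5th, ... of the partial from the right).
  doubled (with −9 where >9): 6 6 2 9 3 7 → sum 33
  kept as-is: 1 9 7 9 4 → sum 30
Total = 33 + 30 = 63.
Check digit = (10 − (63 mod 10)) mod 10 = 7.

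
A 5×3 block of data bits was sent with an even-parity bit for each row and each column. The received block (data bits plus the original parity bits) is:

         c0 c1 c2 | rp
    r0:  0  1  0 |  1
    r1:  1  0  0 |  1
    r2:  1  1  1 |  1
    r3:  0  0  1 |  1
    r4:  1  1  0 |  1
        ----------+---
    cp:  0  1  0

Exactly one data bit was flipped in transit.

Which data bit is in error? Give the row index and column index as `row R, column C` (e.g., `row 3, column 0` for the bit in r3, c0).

row 4, column 0

Recompute each row's even parity and compare to rp:
  r0: data parity 1, sent rp 1 → ok
  r1: data parity 1, sent rp 1 → ok
  r2: data parity 1, sent rp 1 → ok
  r3: data parity 1, sent rp 1 → ok
  r4: data parity 0, sent rp 1 → mismatch
Recompute each column's even parity and compare to cp:
  c0: data parity 1, sent cp 0 → mismatch
  c1: data parity 1, sent cp 1 → ok
  c2: data parity 0, sent cp 0 → ok
Exactly one row (r4) and one column (c0) fail → the flipped bit is at their intersection.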